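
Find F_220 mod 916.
895

Matrix identity: Q^n = [[F_(n+1), F_n], [F_n, F_(n-1)]] with Q = [[1,1],[1,0]].
n = 220 = 11011100₂. Square-and-multiply, entries mod 916:
Q^1 = [[1,1],[1,0]]
Q^3 = (Q^1)²·Q = [[3,2],[2,1]]
Q^6 = (Q^3)² = [[13,8],[8,5]]
Q^13 = (Q^6)²·Q = [[377,233],[233,144]]
Q^27 = (Q^13)²·Q = [[875,394],[394,481]]
Q^55 = (Q^27)²·Q = [[517,281],[281,236]]
Q^110 = (Q^55)² = [[2,913],[913,5]]
Q^220 = (Q^110)² = [[13,895],[895,34]]
F_220 mod 916 = Q^220[0][1] = 895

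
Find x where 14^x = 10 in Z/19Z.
5

Baby-step giant-step with step n = ⌈√19⌉ = 5.
Baby steps 14^j mod 19 (j:value) for j=0..4: 0:1, 1:14, 2:6, 3:8, 4:17.
Giant-step multiplier: 14^(-5) ≡ 14^(18-5) = 14^13 ≡ 2 (mod 19).
Giant steps γ_i = 10·2^i mod 19: γ_0=10, γ_1=1 (in table at j=0).
x = i·n + j = 1·5 + 0 = 5.
Check: 14^5 ≡ 10 (mod 19).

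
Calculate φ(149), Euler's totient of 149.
148

149 = 149
φ(n) = n × ∏(1 - 1/p) for each prime p dividing n
φ(149) = 149 × (1 - 1/149) = 148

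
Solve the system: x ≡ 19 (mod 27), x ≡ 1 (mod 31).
559

Using Chinese Remainder Theorem:
M = 27 × 31 = 837
M1 = 31, M2 = 27
y1 = 31^(-1) mod 27 = 7
y2 = 27^(-1) mod 31 = 23
x = (19×31×7 + 1×27×23) mod 837 = 559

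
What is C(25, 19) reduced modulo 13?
1

Using Lucas' theorem:
Write n=25 and k=19 in base 13:
n in base 13: [1, 12]
k in base 13: [1, 6]
C(25,19) mod 13 = ∏ C(n_i, k_i) mod 13
Digit binomials (mod 13): C(1,1) = 1; C(12,6) = 924 ≡ 1
Product: 1 × 1 = 1 ≡ 1 (mod 13)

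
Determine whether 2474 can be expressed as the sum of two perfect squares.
25² + 43² (a=25, b=43)

Factorization: 2474 = 2 × 1237
By Fermat: n is sum of two squares iff every prime p ≡ 3 (mod 4) appears to even power.
All primes ≡ 3 (mod 4) appear to even power.
Search a = 0, 1, 2, … for 2474 - a² a perfect square: first hit at a = 25: 2474 - 625 = 1849 = 43².
2474 = 25² + 43² = 625 + 1849 ✓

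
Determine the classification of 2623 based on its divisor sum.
deficient

Proper divisors of 2623: sum = 1 + 43 + 61 = 105
Since 105 < 2623, 2623 is deficient.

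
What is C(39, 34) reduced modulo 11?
6

Using Lucas' theorem:
Write n=39 and k=34 in base 11:
n in base 11: [3, 6]
k in base 11: [3, 1]
C(39,34) mod 11 = ∏ C(n_i, k_i) mod 11
Digit binomials (mod 11): C(3,3) = 1; C(6,1) = 6
Product: 1 × 6 = 6 ≡ 6 (mod 11)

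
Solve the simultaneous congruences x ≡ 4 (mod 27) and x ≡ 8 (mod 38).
274

Using Chinese Remainder Theorem:
M = 27 × 38 = 1026
M1 = 38, M2 = 27
y1 = 38^(-1) mod 27 = 5
y2 = 27^(-1) mod 38 = 31
x = (4×38×5 + 8×27×31) mod 1026 = 274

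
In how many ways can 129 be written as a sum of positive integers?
4835271870

p(n) counts ways to write n as a sum of positive integers (order ignored).
Euler's pentagonal recurrence: p(k) = p(k-1) + p(k-2) - p(k-5) - p(k-7) + p(k-12) + p(k-15) - ... (offsets j(3j∓1)/2, signs ++--, p(0)=1, p(<0)=0).
DP table for k = 0..128: p(0)=1, p(1)=1, p(2)=2, p(3)=3, p(4)=5, p(5)=7, p(6)=11, p(7)=15, p(8)=22, p(9)=30, p(10)=42, p(11)=56, p(12)=77, p(13)=101, p(14)=135, p(15)=176, p(16)=231, p(17)=297, p(18)=385, p(19)=490, p(20)=627, p(21)=792, p(22)=1002, p(23)=1255, p(24)=1575, p(25)=1958, p(26)=2436, p(27)=3010, p(28)=3718, p(29)=4565, p(30)=5604, p(31)=6842, p(32)=8349, p(33)=10143, p(34)=12310, p(35)=14883, p(36)=17977, p(37)=21637, p(38)=26015, p(39)=31185, p(40)=37338, p(41)=44583, p(42)=53174, p(43)=63261, p(44)=75175, p(45)=89134, p(46)=105558, p(47)=124754, p(48)=147273, p(49)=173525, p(50)=204226, p(51)=239943, p(52)=281589, p(53)=329931, p(54)=386155, p(55)=451276, p(56)=526823, p(57)=614154, p(58)=715220, p(59)=831820, p(60)=966467, p(61)=1121505, p(62)=1300156, p(63)=1505499, p(64)=1741630, p(65)=2012558, p(66)=2323520, p(67)=2679689, p(68)=3087735, p(69)=3554345, p(70)=4087968, p(71)=4697205, p(72)=5392783, p(73)=6185689, p(74)=7089500, p(75)=8118264, p(76)=9289091, p(77)=10619863, p(78)=12132164, p(79)=13848650, p(80)=15796476, p(81)=18004327, p(82)=20506255, p(83)=23338469, p(84)=26543660, p(85)=30167357, p(86)=34262962, p(87)=38887673, p(88)=44108109, p(89)=49995925, p(90)=56634173, p(91)=64112359, p(92)=72533807, p(93)=82010177, p(94)=92669720, p(95)=104651419, p(96)=118114304, p(97)=133230930, p(98)=150198136, p(99)=169229875, p(100)=190569292, p(101)=214481126, p(102)=241265379, p(103)=271248950, p(104)=304801365, p(105)=342325709, p(106)=384276336, p(107)=431149389, p(108)=483502844, p(109)=541946240, p(110)=607163746, p(111)=679903203, p(112)=761002156, p(113)=851376628, p(114)=952050665, p(115)=1064144451, p(116)=1188908248, p(117)=1327710076, p(118)=1482074143, p(119)=1653668665, p(120)=1844349560, p(121)=2056148051, p(122)=2291320912, p(123)=2552338241, p(124)=2841940500, p(125)=3163127352, p(126)=3519222692, p(127)=3913864295, p(128)=4351078600.
Final step: p(129) = p(128) + p(127) - p(124) - p(122) + p(117) + p(114) - p(107) - p(103) + p(94) + p(89) - p(78) - p(72) + p(59) + p(52) - p(37) - p(29) + p(12) + p(3)
= 4351078600 + 3913864295 - 2841940500 - 2291320912 + 1327710076 + 952050665 - 431149389 - 271248950 + 92669720 + 49995925 - 12132164 - 5392783 + 831820 + 281589 - 21637 - 4565 + 77 + 3
= 4835271870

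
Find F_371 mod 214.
89

Matrix identity: Q^n = [[F_(n+1), F_n], [F_n, F_(n-1)]] with Q = [[1,1],[1,0]].
n = 371 = 101110011₂. Square-and-multiply, entries mod 214:
Q^1 = [[1,1],[1,0]]
Q^2 = (Q^1)² = [[2,1],[1,1]]
Q^5 = (Q^2)²·Q = [[8,5],[5,3]]
Q^11 = (Q^5)²·Q = [[144,89],[89,55]]
Q^23 = (Q^11)²·Q = [[144,195],[195,163]]
Q^46 = (Q^23)² = [[125,159],[159,180]]
Q^92 = (Q^46)² = [[32,131],[131,115]]
Q^185 = (Q^92)²·Q = [[206,209],[209,211]]
Q^371 = (Q^185)²·Q = [[144,89],[89,55]]
F_371 mod 214 = Q^371[0][1] = 89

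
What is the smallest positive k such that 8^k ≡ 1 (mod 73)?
3

73 is prime, so ord(8) divides φ(73) = 72.
Divisors of 72: 1, 2, 3, 4, 6, 8, 9, 12, 18, 24, 36, 72.
Repeated squaring: 8^1 ≡ 8, 8^2 ≡ 64, 8^4 ≡ 8, 8^8 ≡ 64, 8^16 ≡ 8, 8^32 ≡ 64, 8^64 ≡ 8 (mod 73).
Test 8^d mod 73 for each divisor d in increasing order:
8^1 ≡ 8
8^2 ≡ 64
8^3 = 8^2·8^1 ≡ 1  ← first divisor giving 1
The order is 3.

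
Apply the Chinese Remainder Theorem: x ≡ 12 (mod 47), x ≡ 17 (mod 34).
153

Using Chinese Remainder Theorem:
M = 47 × 34 = 1598
M1 = 34, M2 = 47
y1 = 34^(-1) mod 47 = 18
y2 = 47^(-1) mod 34 = 21
x = (12×34×18 + 17×47×21) mod 1598 = 153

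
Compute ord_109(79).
108

109 is prime, so ord(79) divides φ(109) = 108.
Divisors of 108: 1, 2, 3, 4, 6, 9, 12, 18, 27, 36, 54, 108.
Repeated squaring: 79^1 ≡ 79, 79^2 ≡ 28, 79^4 ≡ 21, 79^8 ≡ 5, 79^16 ≡ 25, 79^32 ≡ 80, 79^64 ≡ 78 (mod 109).
Test 79^d mod 109 for each divisor d in increasing order:
79^1 ≡ 79
79^2 ≡ 28
79^3 = 79^2·79^1 ≡ 32
79^4 ≡ 21
79^6 = 79^4·79^2 ≡ 43
79^9 = 79^8·79^1 ≡ 68
79^12 = 79^8·79^4 ≡ 105
79^18 = 79^16·79^2 ≡ 46
79^27 = 79^16·79^8·79^2·79^1 ≡ 76
79^36 = 79^32·79^4 ≡ 45
79^54 = 79^32·79^16·79^4·79^2 ≡ 108
79^108 = 79^64·79^32·79^8·79^4 ≡ 1  ← first divisor giving 1
The order is 108.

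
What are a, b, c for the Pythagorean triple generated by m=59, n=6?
(3445, 708, 3517)

Euclid's formula: a = m² - n², b = 2mn, c = m² + n²
m = 59, n = 6
a = 59² - 6² = 3481 - 36 = 3445
b = 2 × 59 × 6 = 708
c = 59² + 6² = 3481 + 36 = 3517
Verification: 3445² + 708² = 11868025 + 501264 = 12369289 = 3517² ✓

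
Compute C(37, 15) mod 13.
6

Using Lucas' theorem:
Write n=37 and k=15 in base 13:
n in base 13: [2, 11]
k in base 13: [1, 2]
C(37,15) mod 13 = ∏ C(n_i, k_i) mod 13
Digit binomials (mod 13): C(2,1) = 2; C(11,2) = 55 ≡ 3
Product: 2 × 3 = 6 ≡ 6 (mod 13)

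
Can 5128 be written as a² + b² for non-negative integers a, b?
42² + 58² (a=42, b=58)

Factorization: 5128 = 2^3 × 641
By Fermat: n is sum of two squares iff every prime p ≡ 3 (mod 4) appears to even power.
All primes ≡ 3 (mod 4) appear to even power.
Search a = 0, 1, 2, … for 5128 - a² a perfect square: first hit at a = 42: 5128 - 1764 = 3364 = 58².
5128 = 42² + 58² = 1764 + 3364 ✓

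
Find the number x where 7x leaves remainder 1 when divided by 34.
5

gcd(7, 34) = 1, so the inverse exists.
Extended Euclidean algorithm on (34, 7):
34 = 4 × 7 + 6  ⟹  6 = (1)·34 + (-4)·7
7 = 1 × 6 + 1  ⟹  1 = (-1)·34 + (5)·7
So (5)·7 ≡ 1 (mod 34), i.e. 7^(-1) ≡ 5 (mod 34).
Check: 7 × 5 = 35 ≡ 1 (mod 34)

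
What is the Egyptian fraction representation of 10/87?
1/9 + 1/261

Greedy algorithm:
10/87: ceiling(87/10) = 9, use 1/9
1/261: ceiling(261/1) = 261, use 1/261
Result: 10/87 = 1/9 + 1/261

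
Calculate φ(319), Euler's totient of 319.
280

319 = 11 × 29
φ(n) = n × ∏(1 - 1/p) for each prime p dividing n
φ(319) = 319 × (1 - 1/11) × (1 - 1/29) = 280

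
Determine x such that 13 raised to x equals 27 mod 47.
18

Baby-step giant-step with step n = ⌈√47⌉ = 7.
Baby steps 13^j mod 47 (j:value) for j=0..6: 0:1, 1:13, 2:28, 3:35, 4:32, 5:40, 6:3.
Giant-step multiplier: 13^(-7) ≡ 13^(46-7) = 13^39 ≡ 41 (mod 47).
Giant steps γ_i = 27·41^i mod 47: γ_0=27, γ_1=26, γ_2=32 (in table at j=4).
x = i·n + j = 2·7 + 4 = 18.
Check: 13^18 ≡ 27 (mod 47).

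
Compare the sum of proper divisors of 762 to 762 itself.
abundant

Proper divisors of 762: sum = 1 + 2 + 3 + 6 + 127 + 254 + 381 = 774
Since 774 > 762, 762 is abundant.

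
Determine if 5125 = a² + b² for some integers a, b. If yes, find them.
15² + 70² (a=15, b=70)

Factorization: 5125 = 5^3 × 41
By Fermat: n is sum of two squares iff every prime p ≡ 3 (mod 4) appears to even power.
All primes ≡ 3 (mod 4) appear to even power.
Search a = 0, 1, 2, … for 5125 - a² a perfect square: first hit at a = 15: 5125 - 225 = 4900 = 70².
5125 = 15² + 70² = 225 + 4900 ✓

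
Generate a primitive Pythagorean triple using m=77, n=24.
(5353, 3696, 6505)

Euclid's formula: a = m² - n², b = 2mn, c = m² + n²
m = 77, n = 24
a = 77² - 24² = 5929 - 576 = 5353
b = 2 × 77 × 24 = 3696
c = 77² + 24² = 5929 + 576 = 6505
Verification: 5353² + 3696² = 28654609 + 13660416 = 42315025 = 6505² ✓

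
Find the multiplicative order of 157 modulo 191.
190

191 is prime, so ord(157) divides φ(191) = 190.
Divisors of 190: 1, 2, 5, 10, 19, 38, 95, 190.
Repeated squaring: 157^1 ≡ 157, 157^2 ≡ 10, 157^4 ≡ 100, 157^8 ≡ 68, 157^16 ≡ 40, 157^32 ≡ 72, 157^64 ≡ 27, 157^128 ≡ 156 (mod 191).
Test 157^d mod 191 for each divisor d in increasing order:
157^1 ≡ 157
157^2 ≡ 10
157^5 = 157^4·157^1 ≡ 38
157^10 = 157^8·157^2 ≡ 107
157^19 = 157^16·157^2·157^1 ≡ 152
157^38 = 157^32·157^4·157^2 ≡ 184
157^95 = 157^64·157^16·157^8·157^4·157^2·157^1 ≡ 190
157^190 = 157^128·157^32·157^16·157^8·157^4·157^2 ≡ 1  ← first divisor giving 1
The order is 190.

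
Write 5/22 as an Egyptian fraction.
1/5 + 1/37 + 1/4070

Greedy algorithm:
5/22: ceiling(22/5) = 5, use 1/5
3/110: ceiling(110/3) = 37, use 1/37
1/4070: ceiling(4070/1) = 4070, use 1/4070
Result: 5/22 = 1/5 + 1/37 + 1/4070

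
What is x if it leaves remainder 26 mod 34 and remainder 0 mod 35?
910

Using Chinese Remainder Theorem:
M = 34 × 35 = 1190
M1 = 35, M2 = 34
y1 = 35^(-1) mod 34 = 1
y2 = 34^(-1) mod 35 = 34
x = (26×35×1 + 0×34×34) mod 1190 = 910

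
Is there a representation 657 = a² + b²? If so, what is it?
9² + 24² (a=9, b=24)

Factorization: 657 = 3^2 × 73
By Fermat: n is sum of two squares iff every prime p ≡ 3 (mod 4) appears to even power.
All primes ≡ 3 (mod 4) appear to even power.
Search a = 0, 1, 2, … for 657 - a² a perfect square: first hit at a = 9: 657 - 81 = 576 = 24².
657 = 9² + 24² = 81 + 576 ✓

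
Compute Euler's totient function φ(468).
144

468 = 2^2 × 3^2 × 13
φ(n) = n × ∏(1 - 1/p) for each prime p dividing n
φ(468) = 468 × (1 - 1/2) × (1 - 1/3) × (1 - 1/13) = 144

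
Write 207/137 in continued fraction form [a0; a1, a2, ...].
[1; 1, 1, 22, 3]

Euclidean algorithm steps:
207 = 1 × 137 + 70
137 = 1 × 70 + 67
70 = 1 × 67 + 3
67 = 22 × 3 + 1
3 = 3 × 1 + 0
Continued fraction: [1; 1, 1, 22, 3]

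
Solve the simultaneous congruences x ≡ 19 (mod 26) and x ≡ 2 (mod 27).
461

Using Chinese Remainder Theorem:
M = 26 × 27 = 702
M1 = 27, M2 = 26
y1 = 27^(-1) mod 26 = 1
y2 = 26^(-1) mod 27 = 26
x = (19×27×1 + 2×26×26) mod 702 = 461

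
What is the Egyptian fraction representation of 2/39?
1/20 + 1/780

Greedy algorithm:
2/39: ceiling(39/2) = 20, use 1/20
1/780: ceiling(780/1) = 780, use 1/780
Result: 2/39 = 1/20 + 1/780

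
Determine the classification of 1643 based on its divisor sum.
deficient

Proper divisors of 1643: sum = 1 + 31 + 53 = 85
Since 85 < 1643, 1643 is deficient.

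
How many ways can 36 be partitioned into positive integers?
17977

p(n) counts ways to write n as a sum of positive integers (order ignored).
Euler's pentagonal recurrence: p(k) = p(k-1) + p(k-2) - p(k-5) - p(k-7) + p(k-12) + p(k-15) - ... (offsets j(3j∓1)/2, signs ++--, p(0)=1, p(<0)=0).
DP table for k = 0..35: p(0)=1, p(1)=1, p(2)=2, p(3)=3, p(4)=5, p(5)=7, p(6)=11, p(7)=15, p(8)=22, p(9)=30, p(10)=42, p(11)=56, p(12)=77, p(13)=101, p(14)=135, p(15)=176, p(16)=231, p(17)=297, p(18)=385, p(19)=490, p(20)=627, p(21)=792, p(22)=1002, p(23)=1255, p(24)=1575, p(25)=1958, p(26)=2436, p(27)=3010, p(28)=3718, p(29)=4565, p(30)=5604, p(31)=6842, p(32)=8349, p(33)=10143, p(34)=12310, p(35)=14883.
Final step: p(36) = p(35) + p(34) - p(31) - p(29) + p(24) + p(21) - p(14) - p(10) + p(1)
= 14883 + 12310 - 6842 - 4565 + 1575 + 792 - 135 - 42 + 1
= 17977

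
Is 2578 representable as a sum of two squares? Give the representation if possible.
27² + 43² (a=27, b=43)

Factorization: 2578 = 2 × 1289
By Fermat: n is sum of two squares iff every prime p ≡ 3 (mod 4) appears to even power.
All primes ≡ 3 (mod 4) appear to even power.
Search a = 0, 1, 2, … for 2578 - a² a perfect square: first hit at a = 27: 2578 - 729 = 1849 = 43².
2578 = 27² + 43² = 729 + 1849 ✓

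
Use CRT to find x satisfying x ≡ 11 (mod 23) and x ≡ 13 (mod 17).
149

Using Chinese Remainder Theorem:
M = 23 × 17 = 391
M1 = 17, M2 = 23
y1 = 17^(-1) mod 23 = 19
y2 = 23^(-1) mod 17 = 3
x = (11×17×19 + 13×23×3) mod 391 = 149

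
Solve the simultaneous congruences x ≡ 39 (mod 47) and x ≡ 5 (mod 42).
509

Using Chinese Remainder Theorem:
M = 47 × 42 = 1974
M1 = 42, M2 = 47
y1 = 42^(-1) mod 47 = 28
y2 = 47^(-1) mod 42 = 17
x = (39×42×28 + 5×47×17) mod 1974 = 509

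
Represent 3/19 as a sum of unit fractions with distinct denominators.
1/7 + 1/67 + 1/8911

Greedy algorithm:
3/19: ceiling(19/3) = 7, use 1/7
2/133: ceiling(133/2) = 67, use 1/67
1/8911: ceiling(8911/1) = 8911, use 1/8911
Result: 3/19 = 1/7 + 1/67 + 1/8911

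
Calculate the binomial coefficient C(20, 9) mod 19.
0

Using Lucas' theorem:
Write n=20 and k=9 in base 19:
n in base 19: [1, 1]
k in base 19: [0, 9]
C(20,9) mod 19 = ∏ C(n_i, k_i) mod 19
Digit binomials (mod 19): C(1,0) = 1; C(1,9) = 0 (k_i > n_i)
Product: 1 × 0 = 0 ≡ 0 (mod 19)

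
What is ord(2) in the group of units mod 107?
106

107 is prime, so ord(2) divides φ(107) = 106.
Divisors of 106: 1, 2, 53, 106.
Repeated squaring: 2^1 ≡ 2, 2^2 ≡ 4, 2^4 ≡ 16, 2^8 ≡ 42, 2^16 ≡ 52, 2^32 ≡ 29, 2^64 ≡ 92 (mod 107).
Test 2^d mod 107 for each divisor d in increasing order:
2^1 ≡ 2
2^2 ≡ 4
2^53 = 2^32·2^16·2^4·2^1 ≡ 106
2^106 = 2^64·2^32·2^8·2^2 ≡ 1  ← first divisor giving 1
The order is 106.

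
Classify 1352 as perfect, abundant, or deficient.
abundant

Proper divisors of 1352: sum = 1 + 2 + 4 + 8 + 13 + 26 + 52 + 104 + 169 + 338 + 676 = 1393
Since 1393 > 1352, 1352 is abundant.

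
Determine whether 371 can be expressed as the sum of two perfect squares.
Not possible

Factorization: 371 = 7 × 53
By Fermat: n is sum of two squares iff every prime p ≡ 3 (mod 4) appears to even power.
Prime(s) ≡ 3 (mod 4) with odd exponent: [(7, 1)]
Therefore 371 cannot be expressed as a² + b².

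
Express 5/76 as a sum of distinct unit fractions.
1/16 + 1/304

Greedy algorithm:
5/76: ceiling(76/5) = 16, use 1/16
1/304: ceiling(304/1) = 304, use 1/304
Result: 5/76 = 1/16 + 1/304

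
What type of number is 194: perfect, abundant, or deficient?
deficient

Proper divisors of 194: sum = 1 + 2 + 97 = 100
Since 100 < 194, 194 is deficient.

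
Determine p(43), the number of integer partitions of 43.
63261

p(n) counts ways to write n as a sum of positive integers (order ignored).
Euler's pentagonal recurrence: p(k) = p(k-1) + p(k-2) - p(k-5) - p(k-7) + p(k-12) + p(k-15) - ... (offsets j(3j∓1)/2, signs ++--, p(0)=1, p(<0)=0).
DP table for k = 0..42: p(0)=1, p(1)=1, p(2)=2, p(3)=3, p(4)=5, p(5)=7, p(6)=11, p(7)=15, p(8)=22, p(9)=30, p(10)=42, p(11)=56, p(12)=77, p(13)=101, p(14)=135, p(15)=176, p(16)=231, p(17)=297, p(18)=385, p(19)=490, p(20)=627, p(21)=792, p(22)=1002, p(23)=1255, p(24)=1575, p(25)=1958, p(26)=2436, p(27)=3010, p(28)=3718, p(29)=4565, p(30)=5604, p(31)=6842, p(32)=8349, p(33)=10143, p(34)=12310, p(35)=14883, p(36)=17977, p(37)=21637, p(38)=26015, p(39)=31185, p(40)=37338, p(41)=44583, p(42)=53174.
Final step: p(43) = p(42) + p(41) - p(38) - p(36) + p(31) + p(28) - p(21) - p(17) + p(8) + p(3)
= 53174 + 44583 - 26015 - 17977 + 6842 + 3718 - 792 - 297 + 22 + 3
= 63261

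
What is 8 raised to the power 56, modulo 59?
12

Repeated squaring. Binary of 56 = 111000.
8^1 ≡ 8 (mod 59); 8^2 ≡ 5 (mod 59); 8^4 ≡ 25 (mod 59); 8^8 ≡ 35 (mod 59); 8^16 ≡ 45 (mod 59); 8^32 ≡ 19 (mod 59)
8^56 = 8^8 × 8^16 × 8^32 ≡ 12 (mod 59)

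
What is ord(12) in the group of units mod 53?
52

53 is prime, so ord(12) divides φ(53) = 52.
Divisors of 52: 1, 2, 4, 13, 26, 52.
Repeated squaring: 12^1 ≡ 12, 12^2 ≡ 38, 12^4 ≡ 13, 12^8 ≡ 10, 12^16 ≡ 47, 12^32 ≡ 36 (mod 53).
Test 12^d mod 53 for each divisor d in increasing order:
12^1 ≡ 12
12^2 ≡ 38
12^4 ≡ 13
12^13 = 12^8·12^4·12^1 ≡ 23
12^26 = 12^16·12^8·12^2 ≡ 52
12^52 = 12^32·12^16·12^4 ≡ 1  ← first divisor giving 1
The order is 52.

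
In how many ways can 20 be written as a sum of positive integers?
627

p(n) counts ways to write n as a sum of positive integers (order ignored).
Euler's pentagonal recurrence: p(k) = p(k-1) + p(k-2) - p(k-5) - p(k-7) + p(k-12) + p(k-15) - ... (offsets j(3j∓1)/2, signs ++--, p(0)=1, p(<0)=0).
DP table for k = 0..19: p(0)=1, p(1)=1, p(2)=2, p(3)=3, p(4)=5, p(5)=7, p(6)=11, p(7)=15, p(8)=22, p(9)=30, p(10)=42, p(11)=56, p(12)=77, p(13)=101, p(14)=135, p(15)=176, p(16)=231, p(17)=297, p(18)=385, p(19)=490.
Final step: p(20) = p(19) + p(18) - p(15) - p(13) + p(8) + p(5)
= 490 + 385 - 176 - 101 + 22 + 7
= 627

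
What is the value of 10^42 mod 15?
10

Repeated squaring. Binary of 42 = 101010.
10^1 ≡ 10 (mod 15); 10^2 ≡ 10 (mod 15); 10^4 ≡ 10 (mod 15); 10^8 ≡ 10 (mod 15); 10^16 ≡ 10 (mod 15); 10^32 ≡ 10 (mod 15)
10^42 = 10^2 × 10^8 × 10^32 ≡ 10 (mod 15)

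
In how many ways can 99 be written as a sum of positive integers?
169229875

p(n) counts ways to write n as a sum of positive integers (order ignored).
Euler's pentagonal recurrence: p(k) = p(k-1) + p(k-2) - p(k-5) - p(k-7) + p(k-12) + p(k-15) - ... (offsets j(3j∓1)/2, signs ++--, p(0)=1, p(<0)=0).
DP table for k = 0..98: p(0)=1, p(1)=1, p(2)=2, p(3)=3, p(4)=5, p(5)=7, p(6)=11, p(7)=15, p(8)=22, p(9)=30, p(10)=42, p(11)=56, p(12)=77, p(13)=101, p(14)=135, p(15)=176, p(16)=231, p(17)=297, p(18)=385, p(19)=490, p(20)=627, p(21)=792, p(22)=1002, p(23)=1255, p(24)=1575, p(25)=1958, p(26)=2436, p(27)=3010, p(28)=3718, p(29)=4565, p(30)=5604, p(31)=6842, p(32)=8349, p(33)=10143, p(34)=12310, p(35)=14883, p(36)=17977, p(37)=21637, p(38)=26015, p(39)=31185, p(40)=37338, p(41)=44583, p(42)=53174, p(43)=63261, p(44)=75175, p(45)=89134, p(46)=105558, p(47)=124754, p(48)=147273, p(49)=173525, p(50)=204226, p(51)=239943, p(52)=281589, p(53)=329931, p(54)=386155, p(55)=451276, p(56)=526823, p(57)=614154, p(58)=715220, p(59)=831820, p(60)=966467, p(61)=1121505, p(62)=1300156, p(63)=1505499, p(64)=1741630, p(65)=2012558, p(66)=2323520, p(67)=2679689, p(68)=3087735, p(69)=3554345, p(70)=4087968, p(71)=4697205, p(72)=5392783, p(73)=6185689, p(74)=7089500, p(75)=8118264, p(76)=9289091, p(77)=10619863, p(78)=12132164, p(79)=13848650, p(80)=15796476, p(81)=18004327, p(82)=20506255, p(83)=23338469, p(84)=26543660, p(85)=30167357, p(86)=34262962, p(87)=38887673, p(88)=44108109, p(89)=49995925, p(90)=56634173, p(91)=64112359, p(92)=72533807, p(93)=82010177, p(94)=92669720, p(95)=104651419, p(96)=118114304, p(97)=133230930, p(98)=150198136.
Final step: p(99) = p(98) + p(97) - p(94) - p(92) + p(87) + p(84) - p(77) - p(73) + p(64) + p(59) - p(48) - p(42) + p(29) + p(22) - p(7)
= 150198136 + 133230930 - 92669720 - 72533807 + 38887673 + 26543660 - 10619863 - 6185689 + 1741630 + 831820 - 147273 - 53174 + 4565 + 1002 - 15
= 169229875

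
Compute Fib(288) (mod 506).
230

Matrix identity: Q^n = [[F_(n+1), F_n], [F_n, F_(n-1)]] with Q = [[1,1],[1,0]].
n = 288 = 100100000₂. Square-and-multiply, entries mod 506:
Q^1 = [[1,1],[1,0]]
Q^2 = (Q^1)² = [[2,1],[1,1]]
Q^4 = (Q^2)² = [[5,3],[3,2]]
Q^9 = (Q^4)²·Q = [[55,34],[34,21]]
Q^18 = (Q^9)² = [[133,54],[54,79]]
Q^36 = (Q^18)² = [[365,316],[316,49]]
Q^72 = (Q^36)² = [[321,276],[276,45]]
Q^144 = (Q^72)² = [[93,322],[322,277]]
Q^288 = (Q^144)² = [[1,230],[230,277]]
F_288 mod 506 = Q^288[0][1] = 230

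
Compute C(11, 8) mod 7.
4

Using Lucas' theorem:
Write n=11 and k=8 in base 7:
n in base 7: [1, 4]
k in base 7: [1, 1]
C(11,8) mod 7 = ∏ C(n_i, k_i) mod 7
Digit binomials (mod 7): C(1,1) = 1; C(4,1) = 4
Product: 1 × 4 = 4 ≡ 4 (mod 7)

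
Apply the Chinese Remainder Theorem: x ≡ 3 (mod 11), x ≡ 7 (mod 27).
223

Using Chinese Remainder Theorem:
M = 11 × 27 = 297
M1 = 27, M2 = 11
y1 = 27^(-1) mod 11 = 9
y2 = 11^(-1) mod 27 = 5
x = (3×27×9 + 7×11×5) mod 297 = 223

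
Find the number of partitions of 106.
384276336

p(n) counts ways to write n as a sum of positive integers (order ignored).
Euler's pentagonal recurrence: p(k) = p(k-1) + p(k-2) - p(k-5) - p(k-7) + p(k-12) + p(k-15) - ... (offsets j(3j∓1)/2, signs ++--, p(0)=1, p(<0)=0).
DP table for k = 0..105: p(0)=1, p(1)=1, p(2)=2, p(3)=3, p(4)=5, p(5)=7, p(6)=11, p(7)=15, p(8)=22, p(9)=30, p(10)=42, p(11)=56, p(12)=77, p(13)=101, p(14)=135, p(15)=176, p(16)=231, p(17)=297, p(18)=385, p(19)=490, p(20)=627, p(21)=792, p(22)=1002, p(23)=1255, p(24)=1575, p(25)=1958, p(26)=2436, p(27)=3010, p(28)=3718, p(29)=4565, p(30)=5604, p(31)=6842, p(32)=8349, p(33)=10143, p(34)=12310, p(35)=14883, p(36)=17977, p(37)=21637, p(38)=26015, p(39)=31185, p(40)=37338, p(41)=44583, p(42)=53174, p(43)=63261, p(44)=75175, p(45)=89134, p(46)=105558, p(47)=124754, p(48)=147273, p(49)=173525, p(50)=204226, p(51)=239943, p(52)=281589, p(53)=329931, p(54)=386155, p(55)=451276, p(56)=526823, p(57)=614154, p(58)=715220, p(59)=831820, p(60)=966467, p(61)=1121505, p(62)=1300156, p(63)=1505499, p(64)=1741630, p(65)=2012558, p(66)=2323520, p(67)=2679689, p(68)=3087735, p(69)=3554345, p(70)=4087968, p(71)=4697205, p(72)=5392783, p(73)=6185689, p(74)=7089500, p(75)=8118264, p(76)=9289091, p(77)=10619863, p(78)=12132164, p(79)=13848650, p(80)=15796476, p(81)=18004327, p(82)=20506255, p(83)=23338469, p(84)=26543660, p(85)=30167357, p(86)=34262962, p(87)=38887673, p(88)=44108109, p(89)=49995925, p(90)=56634173, p(91)=64112359, p(92)=72533807, p(93)=82010177, p(94)=92669720, p(95)=104651419, p(96)=118114304, p(97)=133230930, p(98)=150198136, p(99)=169229875, p(100)=190569292, p(101)=214481126, p(102)=241265379, p(103)=271248950, p(104)=304801365, p(105)=342325709.
Final step: p(106) = p(105) + p(104) - p(101) - p(99) + p(94) + p(91) - p(84) - p(80) + p(71) + p(66) - p(55) - p(49) + p(36) + p(29) - p(14) - p(6)
= 342325709 + 304801365 - 214481126 - 169229875 + 92669720 + 64112359 - 26543660 - 15796476 + 4697205 + 2323520 - 451276 - 173525 + 17977 + 4565 - 135 - 11
= 384276336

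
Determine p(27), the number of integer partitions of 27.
3010

p(n) counts ways to write n as a sum of positive integers (order ignored).
Euler's pentagonal recurrence: p(k) = p(k-1) + p(k-2) - p(k-5) - p(k-7) + p(k-12) + p(k-15) - ... (offsets j(3j∓1)/2, signs ++--, p(0)=1, p(<0)=0).
DP table for k = 0..26: p(0)=1, p(1)=1, p(2)=2, p(3)=3, p(4)=5, p(5)=7, p(6)=11, p(7)=15, p(8)=22, p(9)=30, p(10)=42, p(11)=56, p(12)=77, p(13)=101, p(14)=135, p(15)=176, p(16)=231, p(17)=297, p(18)=385, p(19)=490, p(20)=627, p(21)=792, p(22)=1002, p(23)=1255, p(24)=1575, p(25)=1958, p(26)=2436.
Final step: p(27) = p(26) + p(25) - p(22) - p(20) + p(15) + p(12) - p(5) - p(1)
= 2436 + 1958 - 1002 - 627 + 176 + 77 - 7 - 1
= 3010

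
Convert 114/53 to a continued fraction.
[2; 6, 1, 1, 1, 2]

Euclidean algorithm steps:
114 = 2 × 53 + 8
53 = 6 × 8 + 5
8 = 1 × 5 + 3
5 = 1 × 3 + 2
3 = 1 × 2 + 1
2 = 2 × 1 + 0
Continued fraction: [2; 6, 1, 1, 1, 2]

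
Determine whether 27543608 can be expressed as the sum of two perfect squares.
Not possible

Factorization: 27543608 = 2^3 × 151^3
By Fermat: n is sum of two squares iff every prime p ≡ 3 (mod 4) appears to even power.
Prime(s) ≡ 3 (mod 4) with odd exponent: [(151, 3)]
Therefore 27543608 cannot be expressed as a² + b².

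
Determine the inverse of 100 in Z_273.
172

gcd(100, 273) = 1, so the inverse exists.
Extended Euclidean algorithm on (273, 100):
273 = 2 × 100 + 73  ⟹  73 = (1)·273 + (-2)·100
100 = 1 × 73 + 27  ⟹  27 = (-1)·273 + (3)·100
73 = 2 × 27 + 19  ⟹  19 = (3)·273 + (-8)·100
27 = 1 × 19 + 8  ⟹  8 = (-4)·273 + (11)·100
19 = 2 × 8 + 3  ⟹  3 = (11)·273 + (-30)·100
8 = 2 × 3 + 2  ⟹  2 = (-26)·273 + (71)·100
3 = 1 × 2 + 1  ⟹  1 = (37)·273 + (-101)·100
So (-101)·100 ≡ 1 (mod 273), i.e. 100^(-1) ≡ -101 ≡ 172 (mod 273).
Check: 100 × 172 = 17200 ≡ 1 (mod 273)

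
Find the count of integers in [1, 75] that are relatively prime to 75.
40

75 = 3 × 5^2
φ(n) = n × ∏(1 - 1/p) for each prime p dividing n
φ(75) = 75 × (1 - 1/3) × (1 - 1/5) = 40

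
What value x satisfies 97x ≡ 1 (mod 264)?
49

gcd(97, 264) = 1, so the inverse exists.
Extended Euclidean algorithm on (264, 97):
264 = 2 × 97 + 70  ⟹  70 = (1)·264 + (-2)·97
97 = 1 × 70 + 27  ⟹  27 = (-1)·264 + (3)·97
70 = 2 × 27 + 16  ⟹  16 = (3)·264 + (-8)·97
27 = 1 × 16 + 11  ⟹  11 = (-4)·264 + (11)·97
16 = 1 × 11 + 5  ⟹  5 = (7)·264 + (-19)·97
11 = 2 × 5 + 1  ⟹  1 = (-18)·264 + (49)·97
So (49)·97 ≡ 1 (mod 264), i.e. 97^(-1) ≡ 49 (mod 264).
Check: 97 × 49 = 4753 ≡ 1 (mod 264)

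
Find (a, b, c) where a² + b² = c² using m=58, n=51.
(763, 5916, 5965)

Euclid's formula: a = m² - n², b = 2mn, c = m² + n²
m = 58, n = 51
a = 58² - 51² = 3364 - 2601 = 763
b = 2 × 58 × 51 = 5916
c = 58² + 51² = 3364 + 2601 = 5965
Verification: 763² + 5916² = 582169 + 34999056 = 35581225 = 5965² ✓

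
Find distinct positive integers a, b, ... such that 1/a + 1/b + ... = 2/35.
1/18 + 1/630

Greedy algorithm:
2/35: ceiling(35/2) = 18, use 1/18
1/630: ceiling(630/1) = 630, use 1/630
Result: 2/35 = 1/18 + 1/630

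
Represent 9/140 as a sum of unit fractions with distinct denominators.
1/16 + 1/560

Greedy algorithm:
9/140: ceiling(140/9) = 16, use 1/16
1/560: ceiling(560/1) = 560, use 1/560
Result: 9/140 = 1/16 + 1/560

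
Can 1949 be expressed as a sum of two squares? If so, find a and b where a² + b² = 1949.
10² + 43² (a=10, b=43)

Factorization: 1949 = 1949
By Fermat: n is sum of two squares iff every prime p ≡ 3 (mod 4) appears to even power.
All primes ≡ 3 (mod 4) appear to even power.
Search a = 0, 1, 2, … for 1949 - a² a perfect square: first hit at a = 10: 1949 - 100 = 1849 = 43².
1949 = 10² + 43² = 100 + 1849 ✓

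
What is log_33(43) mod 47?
9

Baby-step giant-step with step n = ⌈√47⌉ = 7.
Baby steps 33^j mod 47 (j:value) for j=0..6: 0:1, 1:33, 2:8, 3:29, 4:17, 5:44, 6:42.
Giant-step multiplier: 33^(-7) ≡ 33^(46-7) = 33^39 ≡ 45 (mod 47).
Giant steps γ_i = 43·45^i mod 47: γ_0=43, γ_1=8 (in table at j=2).
x = i·n + j = 1·7 + 2 = 9.
Check: 33^9 ≡ 43 (mod 47).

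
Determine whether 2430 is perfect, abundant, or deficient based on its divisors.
abundant

Proper divisors of 2430: sum = 1 + 2 + 3 + 5 + 6 + 9 + 10 + 15 + ... + 405 + 486 + 810 + 1215 (23 divisors) = 4122
Since 4122 > 2430, 2430 is abundant.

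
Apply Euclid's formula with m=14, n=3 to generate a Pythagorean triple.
(187, 84, 205)

Euclid's formula: a = m² - n², b = 2mn, c = m² + n²
m = 14, n = 3
a = 14² - 3² = 196 - 9 = 187
b = 2 × 14 × 3 = 84
c = 14² + 3² = 196 + 9 = 205
Verification: 187² + 84² = 34969 + 7056 = 42025 = 205² ✓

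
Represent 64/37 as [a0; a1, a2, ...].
[1; 1, 2, 1, 2, 3]

Euclidean algorithm steps:
64 = 1 × 37 + 27
37 = 1 × 27 + 10
27 = 2 × 10 + 7
10 = 1 × 7 + 3
7 = 2 × 3 + 1
3 = 3 × 1 + 0
Continued fraction: [1; 1, 2, 1, 2, 3]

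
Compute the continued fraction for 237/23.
[10; 3, 3, 2]

Euclidean algorithm steps:
237 = 10 × 23 + 7
23 = 3 × 7 + 2
7 = 3 × 2 + 1
2 = 2 × 1 + 0
Continued fraction: [10; 3, 3, 2]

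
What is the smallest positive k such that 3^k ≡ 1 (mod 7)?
6

7 is prime, so ord(3) divides φ(7) = 6.
Divisors of 6: 1, 2, 3, 6.
Repeated squaring: 3^1 ≡ 3, 3^2 ≡ 2, 3^4 ≡ 4 (mod 7).
Test 3^d mod 7 for each divisor d in increasing order:
3^1 ≡ 3
3^2 ≡ 2
3^3 = 3^2·3^1 ≡ 6
3^6 = 3^4·3^2 ≡ 1  ← first divisor giving 1
The order is 6.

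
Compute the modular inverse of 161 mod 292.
185

gcd(161, 292) = 1, so the inverse exists.
Extended Euclidean algorithm on (292, 161):
292 = 1 × 161 + 131  ⟹  131 = (1)·292 + (-1)·161
161 = 1 × 131 + 30  ⟹  30 = (-1)·292 + (2)·161
131 = 4 × 30 + 11  ⟹  11 = (5)·292 + (-9)·161
30 = 2 × 11 + 8  ⟹  8 = (-11)·292 + (20)·161
11 = 1 × 8 + 3  ⟹  3 = (16)·292 + (-29)·161
8 = 2 × 3 + 2  ⟹  2 = (-43)·292 + (78)·161
3 = 1 × 2 + 1  ⟹  1 = (59)·292 + (-107)·161
So (-107)·161 ≡ 1 (mod 292), i.e. 161^(-1) ≡ -107 ≡ 185 (mod 292).
Check: 161 × 185 = 29785 ≡ 1 (mod 292)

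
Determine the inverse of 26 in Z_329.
38

gcd(26, 329) = 1, so the inverse exists.
Extended Euclidean algorithm on (329, 26):
329 = 12 × 26 + 17  ⟹  17 = (1)·329 + (-12)·26
26 = 1 × 17 + 9  ⟹  9 = (-1)·329 + (13)·26
17 = 1 × 9 + 8  ⟹  8 = (2)·329 + (-25)·26
9 = 1 × 8 + 1  ⟹  1 = (-3)·329 + (38)·26
So (38)·26 ≡ 1 (mod 329), i.e. 26^(-1) ≡ 38 (mod 329).
Check: 26 × 38 = 988 ≡ 1 (mod 329)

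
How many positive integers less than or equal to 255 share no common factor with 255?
128

255 = 3 × 5 × 17
φ(n) = n × ∏(1 - 1/p) for each prime p dividing n
φ(255) = 255 × (1 - 1/3) × (1 - 1/5) × (1 - 1/17) = 128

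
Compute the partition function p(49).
173525

p(n) counts ways to write n as a sum of positive integers (order ignored).
Euler's pentagonal recurrence: p(k) = p(k-1) + p(k-2) - p(k-5) - p(k-7) + p(k-12) + p(k-15) - ... (offsets j(3j∓1)/2, signs ++--, p(0)=1, p(<0)=0).
DP table for k = 0..48: p(0)=1, p(1)=1, p(2)=2, p(3)=3, p(4)=5, p(5)=7, p(6)=11, p(7)=15, p(8)=22, p(9)=30, p(10)=42, p(11)=56, p(12)=77, p(13)=101, p(14)=135, p(15)=176, p(16)=231, p(17)=297, p(18)=385, p(19)=490, p(20)=627, p(21)=792, p(22)=1002, p(23)=1255, p(24)=1575, p(25)=1958, p(26)=2436, p(27)=3010, p(28)=3718, p(29)=4565, p(30)=5604, p(31)=6842, p(32)=8349, p(33)=10143, p(34)=12310, p(35)=14883, p(36)=17977, p(37)=21637, p(38)=26015, p(39)=31185, p(40)=37338, p(41)=44583, p(42)=53174, p(43)=63261, p(44)=75175, p(45)=89134, p(46)=105558, p(47)=124754, p(48)=147273.
Final step: p(49) = p(48) + p(47) - p(44) - p(42) + p(37) + p(34) - p(27) - p(23) + p(14) + p(9)
= 147273 + 124754 - 75175 - 53174 + 21637 + 12310 - 3010 - 1255 + 135 + 30
= 173525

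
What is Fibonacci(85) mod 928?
697

Matrix identity: Q^n = [[F_(n+1), F_n], [F_n, F_(n-1)]] with Q = [[1,1],[1,0]].
n = 85 = 1010101₂. Square-and-multiply, entries mod 928:
Q^1 = [[1,1],[1,0]]
Q^2 = (Q^1)² = [[2,1],[1,1]]
Q^5 = (Q^2)²·Q = [[8,5],[5,3]]
Q^10 = (Q^5)² = [[89,55],[55,34]]
Q^21 = (Q^10)²·Q = [[79,738],[738,269]]
Q^42 = (Q^21)² = [[581,696],[696,813]]
Q^85 = (Q^42)²·Q = [[233,697],[697,464]]
F_85 mod 928 = Q^85[0][1] = 697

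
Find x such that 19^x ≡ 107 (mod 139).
8

Baby-step giant-step with step n = ⌈√139⌉ = 12.
Baby steps 19^j mod 139 (j:value) for j=0..11: 0:1, 1:19, 2:83, 3:48, 4:78, 5:92, 6:80, 7:130, 8:107, 9:87, 10:124, 11:132.
h = 107 is already in the table at j=8, so x = 8.
Check: 19^8 ≡ 107 (mod 139).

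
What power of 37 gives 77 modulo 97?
15

Baby-step giant-step with step n = ⌈√97⌉ = 10.
Baby steps 37^j mod 97 (j:value) for j=0..9: 0:1, 1:37, 2:11, 3:19, 4:24, 5:15, 6:70, 7:68, 8:91, 9:69.
Giant-step multiplier: 37^(-10) ≡ 37^(96-10) = 37^86 ≡ 72 (mod 97).
Giant steps γ_i = 77·72^i mod 97: γ_0=77, γ_1=15 (in table at j=5).
x = i·n + j = 1·10 + 5 = 15.
Check: 37^15 ≡ 77 (mod 97).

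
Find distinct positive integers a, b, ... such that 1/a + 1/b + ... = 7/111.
1/16 + 1/1776

Greedy algorithm:
7/111: ceiling(111/7) = 16, use 1/16
1/1776: ceiling(1776/1) = 1776, use 1/1776
Result: 7/111 = 1/16 + 1/1776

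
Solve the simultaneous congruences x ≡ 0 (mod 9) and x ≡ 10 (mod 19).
162

Using Chinese Remainder Theorem:
M = 9 × 19 = 171
M1 = 19, M2 = 9
y1 = 19^(-1) mod 9 = 1
y2 = 9^(-1) mod 19 = 17
x = (0×19×1 + 10×9×17) mod 171 = 162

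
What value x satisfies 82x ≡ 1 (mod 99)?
64

gcd(82, 99) = 1, so the inverse exists.
Extended Euclidean algorithm on (99, 82):
99 = 1 × 82 + 17  ⟹  17 = (1)·99 + (-1)·82
82 = 4 × 17 + 14  ⟹  14 = (-4)·99 + (5)·82
17 = 1 × 14 + 3  ⟹  3 = (5)·99 + (-6)·82
14 = 4 × 3 + 2  ⟹  2 = (-24)·99 + (29)·82
3 = 1 × 2 + 1  ⟹  1 = (29)·99 + (-35)·82
So (-35)·82 ≡ 1 (mod 99), i.e. 82^(-1) ≡ -35 ≡ 64 (mod 99).
Check: 82 × 64 = 5248 ≡ 1 (mod 99)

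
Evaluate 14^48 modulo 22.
16

Repeated squaring. Binary of 48 = 110000.
14^1 ≡ 14 (mod 22); 14^2 ≡ 20 (mod 22); 14^4 ≡ 4 (mod 22); 14^8 ≡ 16 (mod 22); 14^16 ≡ 14 (mod 22); 14^32 ≡ 20 (mod 22)
14^48 = 14^16 × 14^32 ≡ 16 (mod 22)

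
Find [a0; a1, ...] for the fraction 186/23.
[8; 11, 2]

Euclidean algorithm steps:
186 = 8 × 23 + 2
23 = 11 × 2 + 1
2 = 2 × 1 + 0
Continued fraction: [8; 11, 2]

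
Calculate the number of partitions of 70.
4087968

p(n) counts ways to write n as a sum of positive integers (order ignored).
Euler's pentagonal recurrence: p(k) = p(k-1) + p(k-2) - p(k-5) - p(k-7) + p(k-12) + p(k-15) - ... (offsets j(3j∓1)/2, signs ++--, p(0)=1, p(<0)=0).
DP table for k = 0..69: p(0)=1, p(1)=1, p(2)=2, p(3)=3, p(4)=5, p(5)=7, p(6)=11, p(7)=15, p(8)=22, p(9)=30, p(10)=42, p(11)=56, p(12)=77, p(13)=101, p(14)=135, p(15)=176, p(16)=231, p(17)=297, p(18)=385, p(19)=490, p(20)=627, p(21)=792, p(22)=1002, p(23)=1255, p(24)=1575, p(25)=1958, p(26)=2436, p(27)=3010, p(28)=3718, p(29)=4565, p(30)=5604, p(31)=6842, p(32)=8349, p(33)=10143, p(34)=12310, p(35)=14883, p(36)=17977, p(37)=21637, p(38)=26015, p(39)=31185, p(40)=37338, p(41)=44583, p(42)=53174, p(43)=63261, p(44)=75175, p(45)=89134, p(46)=105558, p(47)=124754, p(48)=147273, p(49)=173525, p(50)=204226, p(51)=239943, p(52)=281589, p(53)=329931, p(54)=386155, p(55)=451276, p(56)=526823, p(57)=614154, p(58)=715220, p(59)=831820, p(60)=966467, p(61)=1121505, p(62)=1300156, p(63)=1505499, p(64)=1741630, p(65)=2012558, p(66)=2323520, p(67)=2679689, p(68)=3087735, p(69)=3554345.
Final step: p(70) = p(69) + p(68) - p(65) - p(63) + p(58) + p(55) - p(48) - p(44) + p(35) + p(30) - p(19) - p(13) + p(0)
= 3554345 + 3087735 - 2012558 - 1505499 + 715220 + 451276 - 147273 - 75175 + 14883 + 5604 - 490 - 101 + 1
= 4087968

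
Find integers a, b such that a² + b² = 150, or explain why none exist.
Not possible

Factorization: 150 = 2 × 3 × 5^2
By Fermat: n is sum of two squares iff every prime p ≡ 3 (mod 4) appears to even power.
Prime(s) ≡ 3 (mod 4) with odd exponent: [(3, 1)]
Therefore 150 cannot be expressed as a² + b².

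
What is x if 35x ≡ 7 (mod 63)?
x ≡ 2 (mod 9)

gcd(35, 63) = 7, which divides 7, so solutions exist.
Divide through by 7: 5x ≡ 1 (mod 9).
Find 5^(-1) mod 9 by the extended Euclidean algorithm:
9 = 1 × 5 + 4  ⟹  4 = (1)·9 + (-1)·5
5 = 1 × 4 + 1  ⟹  1 = (-1)·9 + (2)·5
So (2)·5 ≡ 1 (mod 9), i.e. 5^(-1) ≡ 2 (mod 9).
x ≡ 2 × 1 = 2 ≡ 2 (mod 9).
Check: 35 × 2 = 70 ≡ 7 (mod 63).
x ≡ 2 (mod 9), giving 7 solutions mod 63.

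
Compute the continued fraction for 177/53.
[3; 2, 1, 17]

Euclidean algorithm steps:
177 = 3 × 53 + 18
53 = 2 × 18 + 17
18 = 1 × 17 + 1
17 = 17 × 1 + 0
Continued fraction: [3; 2, 1, 17]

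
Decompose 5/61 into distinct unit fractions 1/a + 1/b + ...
1/13 + 1/199 + 1/52603 + 1/4150560811 + 1/34454310087467394631

Greedy algorithm:
5/61: ceiling(61/5) = 13, use 1/13
4/793: ceiling(793/4) = 199, use 1/199
3/157807: ceiling(157807/3) = 52603, use 1/52603
2/8301121621: ceiling(8301121621/2) = 4150560811, use 1/4150560811
1/34454310087467394631: ceiling(34454310087467394631/1) = 34454310087467394631, use 1/34454310087467394631
Result: 5/61 = 1/13 + 1/199 + 1/52603 + 1/4150560811 + 1/34454310087467394631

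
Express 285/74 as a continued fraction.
[3; 1, 5, 1, 2, 1, 2]

Euclidean algorithm steps:
285 = 3 × 74 + 63
74 = 1 × 63 + 11
63 = 5 × 11 + 8
11 = 1 × 8 + 3
8 = 2 × 3 + 2
3 = 1 × 2 + 1
2 = 2 × 1 + 0
Continued fraction: [3; 1, 5, 1, 2, 1, 2]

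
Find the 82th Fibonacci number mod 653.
565

Matrix identity: Q^n = [[F_(n+1), F_n], [F_n, F_(n-1)]] with Q = [[1,1],[1,0]].
n = 82 = 1010010₂. Square-and-multiply, entries mod 653:
Q^1 = [[1,1],[1,0]]
Q^2 = (Q^1)² = [[2,1],[1,1]]
Q^5 = (Q^2)²·Q = [[8,5],[5,3]]
Q^10 = (Q^5)² = [[89,55],[55,34]]
Q^20 = (Q^10)² = [[498,235],[235,263]]
Q^41 = (Q^20)²·Q = [[150,237],[237,566]]
Q^82 = (Q^41)² = [[309,565],[565,397]]
F_82 mod 653 = Q^82[0][1] = 565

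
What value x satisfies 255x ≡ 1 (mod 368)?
127

gcd(255, 368) = 1, so the inverse exists.
Extended Euclidean algorithm on (368, 255):
368 = 1 × 255 + 113  ⟹  113 = (1)·368 + (-1)·255
255 = 2 × 113 + 29  ⟹  29 = (-2)·368 + (3)·255
113 = 3 × 29 + 26  ⟹  26 = (7)·368 + (-10)·255
29 = 1 × 26 + 3  ⟹  3 = (-9)·368 + (13)·255
26 = 8 × 3 + 2  ⟹  2 = (79)·368 + (-114)·255
3 = 1 × 2 + 1  ⟹  1 = (-88)·368 + (127)·255
So (127)·255 ≡ 1 (mod 368), i.e. 255^(-1) ≡ 127 (mod 368).
Check: 255 × 127 = 32385 ≡ 1 (mod 368)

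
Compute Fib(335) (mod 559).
92

Matrix identity: Q^n = [[F_(n+1), F_n], [F_n, F_(n-1)]] with Q = [[1,1],[1,0]].
n = 335 = 101001111₂. Square-and-multiply, entries mod 559:
Q^1 = [[1,1],[1,0]]
Q^2 = (Q^1)² = [[2,1],[1,1]]
Q^5 = (Q^2)²·Q = [[8,5],[5,3]]
Q^10 = (Q^5)² = [[89,55],[55,34]]
Q^20 = (Q^10)² = [[325,57],[57,268]]
Q^41 = (Q^20)²·Q = [[130,428],[428,261]]
Q^83 = (Q^41)²·Q = [[169,521],[521,207]]
Q^167 = (Q^83)²·Q = [[65,378],[378,246]]
Q^335 = (Q^167)²·Q = [[260,92],[92,168]]
F_335 mod 559 = Q^335[0][1] = 92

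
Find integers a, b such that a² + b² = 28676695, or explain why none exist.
Not possible

Factorization: 28676695 = 5 × 179^3
By Fermat: n is sum of two squares iff every prime p ≡ 3 (mod 4) appears to even power.
Prime(s) ≡ 3 (mod 4) with odd exponent: [(179, 3)]
Therefore 28676695 cannot be expressed as a² + b².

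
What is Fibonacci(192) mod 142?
114

Matrix identity: Q^n = [[F_(n+1), F_n], [F_n, F_(n-1)]] with Q = [[1,1],[1,0]].
n = 192 = 11000000₂. Square-and-multiply, entries mod 142:
Q^1 = [[1,1],[1,0]]
Q^3 = (Q^1)²·Q = [[3,2],[2,1]]
Q^6 = (Q^3)² = [[13,8],[8,5]]
Q^12 = (Q^6)² = [[91,2],[2,89]]
Q^24 = (Q^12)² = [[49,76],[76,115]]
Q^48 = (Q^24)² = [[83,110],[110,115]]
Q^96 = (Q^48)² = [[103,54],[54,49]]
Q^192 = (Q^96)² = [[35,114],[114,63]]
F_192 mod 142 = Q^192[0][1] = 114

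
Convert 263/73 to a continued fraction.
[3; 1, 1, 1, 1, 14]

Euclidean algorithm steps:
263 = 3 × 73 + 44
73 = 1 × 44 + 29
44 = 1 × 29 + 15
29 = 1 × 15 + 14
15 = 1 × 14 + 1
14 = 14 × 1 + 0
Continued fraction: [3; 1, 1, 1, 1, 14]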